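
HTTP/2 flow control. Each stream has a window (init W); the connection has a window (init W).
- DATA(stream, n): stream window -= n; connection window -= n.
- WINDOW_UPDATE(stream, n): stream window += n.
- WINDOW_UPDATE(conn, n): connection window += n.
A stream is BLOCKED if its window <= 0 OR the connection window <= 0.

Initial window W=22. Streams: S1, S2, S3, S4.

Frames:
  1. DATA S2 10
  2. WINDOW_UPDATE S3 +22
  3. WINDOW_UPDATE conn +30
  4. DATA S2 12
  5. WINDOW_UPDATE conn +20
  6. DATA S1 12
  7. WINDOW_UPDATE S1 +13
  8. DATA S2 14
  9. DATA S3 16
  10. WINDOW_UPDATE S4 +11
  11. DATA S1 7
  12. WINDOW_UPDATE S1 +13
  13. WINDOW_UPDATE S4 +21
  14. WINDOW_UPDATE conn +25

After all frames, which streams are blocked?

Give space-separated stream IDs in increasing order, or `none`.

Answer: S2

Derivation:
Op 1: conn=12 S1=22 S2=12 S3=22 S4=22 blocked=[]
Op 2: conn=12 S1=22 S2=12 S3=44 S4=22 blocked=[]
Op 3: conn=42 S1=22 S2=12 S3=44 S4=22 blocked=[]
Op 4: conn=30 S1=22 S2=0 S3=44 S4=22 blocked=[2]
Op 5: conn=50 S1=22 S2=0 S3=44 S4=22 blocked=[2]
Op 6: conn=38 S1=10 S2=0 S3=44 S4=22 blocked=[2]
Op 7: conn=38 S1=23 S2=0 S3=44 S4=22 blocked=[2]
Op 8: conn=24 S1=23 S2=-14 S3=44 S4=22 blocked=[2]
Op 9: conn=8 S1=23 S2=-14 S3=28 S4=22 blocked=[2]
Op 10: conn=8 S1=23 S2=-14 S3=28 S4=33 blocked=[2]
Op 11: conn=1 S1=16 S2=-14 S3=28 S4=33 blocked=[2]
Op 12: conn=1 S1=29 S2=-14 S3=28 S4=33 blocked=[2]
Op 13: conn=1 S1=29 S2=-14 S3=28 S4=54 blocked=[2]
Op 14: conn=26 S1=29 S2=-14 S3=28 S4=54 blocked=[2]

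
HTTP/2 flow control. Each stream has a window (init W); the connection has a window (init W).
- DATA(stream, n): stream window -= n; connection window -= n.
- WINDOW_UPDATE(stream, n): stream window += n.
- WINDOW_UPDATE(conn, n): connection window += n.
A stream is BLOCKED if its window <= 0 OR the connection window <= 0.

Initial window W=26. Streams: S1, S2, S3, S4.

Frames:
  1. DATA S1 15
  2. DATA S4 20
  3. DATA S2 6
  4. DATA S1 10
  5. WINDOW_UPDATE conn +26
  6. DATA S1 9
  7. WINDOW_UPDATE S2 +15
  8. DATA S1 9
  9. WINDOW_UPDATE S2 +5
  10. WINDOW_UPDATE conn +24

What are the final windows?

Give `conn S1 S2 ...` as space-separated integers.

Answer: 7 -17 40 26 6

Derivation:
Op 1: conn=11 S1=11 S2=26 S3=26 S4=26 blocked=[]
Op 2: conn=-9 S1=11 S2=26 S3=26 S4=6 blocked=[1, 2, 3, 4]
Op 3: conn=-15 S1=11 S2=20 S3=26 S4=6 blocked=[1, 2, 3, 4]
Op 4: conn=-25 S1=1 S2=20 S3=26 S4=6 blocked=[1, 2, 3, 4]
Op 5: conn=1 S1=1 S2=20 S3=26 S4=6 blocked=[]
Op 6: conn=-8 S1=-8 S2=20 S3=26 S4=6 blocked=[1, 2, 3, 4]
Op 7: conn=-8 S1=-8 S2=35 S3=26 S4=6 blocked=[1, 2, 3, 4]
Op 8: conn=-17 S1=-17 S2=35 S3=26 S4=6 blocked=[1, 2, 3, 4]
Op 9: conn=-17 S1=-17 S2=40 S3=26 S4=6 blocked=[1, 2, 3, 4]
Op 10: conn=7 S1=-17 S2=40 S3=26 S4=6 blocked=[1]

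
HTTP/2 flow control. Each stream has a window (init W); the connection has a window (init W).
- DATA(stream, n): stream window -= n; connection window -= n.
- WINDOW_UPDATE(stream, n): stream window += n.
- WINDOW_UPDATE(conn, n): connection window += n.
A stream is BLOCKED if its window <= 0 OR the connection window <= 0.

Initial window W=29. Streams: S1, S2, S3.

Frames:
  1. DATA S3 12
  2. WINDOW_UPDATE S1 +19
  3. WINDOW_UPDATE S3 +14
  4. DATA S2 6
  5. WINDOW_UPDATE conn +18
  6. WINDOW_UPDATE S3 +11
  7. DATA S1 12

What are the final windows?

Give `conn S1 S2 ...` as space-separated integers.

Answer: 17 36 23 42

Derivation:
Op 1: conn=17 S1=29 S2=29 S3=17 blocked=[]
Op 2: conn=17 S1=48 S2=29 S3=17 blocked=[]
Op 3: conn=17 S1=48 S2=29 S3=31 blocked=[]
Op 4: conn=11 S1=48 S2=23 S3=31 blocked=[]
Op 5: conn=29 S1=48 S2=23 S3=31 blocked=[]
Op 6: conn=29 S1=48 S2=23 S3=42 blocked=[]
Op 7: conn=17 S1=36 S2=23 S3=42 blocked=[]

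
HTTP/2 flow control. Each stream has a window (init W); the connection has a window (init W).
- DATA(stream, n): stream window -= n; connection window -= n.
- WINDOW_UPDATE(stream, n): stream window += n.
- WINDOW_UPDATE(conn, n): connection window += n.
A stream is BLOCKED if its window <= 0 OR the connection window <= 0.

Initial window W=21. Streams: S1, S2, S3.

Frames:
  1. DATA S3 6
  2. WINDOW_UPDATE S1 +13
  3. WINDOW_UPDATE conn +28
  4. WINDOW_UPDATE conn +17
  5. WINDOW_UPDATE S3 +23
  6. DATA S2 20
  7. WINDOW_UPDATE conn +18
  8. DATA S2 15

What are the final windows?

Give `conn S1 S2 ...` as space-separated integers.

Answer: 43 34 -14 38

Derivation:
Op 1: conn=15 S1=21 S2=21 S3=15 blocked=[]
Op 2: conn=15 S1=34 S2=21 S3=15 blocked=[]
Op 3: conn=43 S1=34 S2=21 S3=15 blocked=[]
Op 4: conn=60 S1=34 S2=21 S3=15 blocked=[]
Op 5: conn=60 S1=34 S2=21 S3=38 blocked=[]
Op 6: conn=40 S1=34 S2=1 S3=38 blocked=[]
Op 7: conn=58 S1=34 S2=1 S3=38 blocked=[]
Op 8: conn=43 S1=34 S2=-14 S3=38 blocked=[2]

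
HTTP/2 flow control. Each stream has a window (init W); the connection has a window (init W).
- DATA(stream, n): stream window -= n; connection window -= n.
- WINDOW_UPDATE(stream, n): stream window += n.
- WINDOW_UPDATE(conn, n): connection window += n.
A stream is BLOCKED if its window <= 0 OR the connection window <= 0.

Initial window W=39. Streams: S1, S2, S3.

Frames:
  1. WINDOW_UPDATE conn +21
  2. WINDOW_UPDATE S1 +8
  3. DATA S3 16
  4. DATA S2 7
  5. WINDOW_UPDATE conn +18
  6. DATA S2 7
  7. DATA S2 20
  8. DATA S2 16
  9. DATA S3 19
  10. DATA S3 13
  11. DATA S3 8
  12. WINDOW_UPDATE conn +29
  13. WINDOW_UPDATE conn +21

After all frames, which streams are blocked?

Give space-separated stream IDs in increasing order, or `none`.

Answer: S2 S3

Derivation:
Op 1: conn=60 S1=39 S2=39 S3=39 blocked=[]
Op 2: conn=60 S1=47 S2=39 S3=39 blocked=[]
Op 3: conn=44 S1=47 S2=39 S3=23 blocked=[]
Op 4: conn=37 S1=47 S2=32 S3=23 blocked=[]
Op 5: conn=55 S1=47 S2=32 S3=23 blocked=[]
Op 6: conn=48 S1=47 S2=25 S3=23 blocked=[]
Op 7: conn=28 S1=47 S2=5 S3=23 blocked=[]
Op 8: conn=12 S1=47 S2=-11 S3=23 blocked=[2]
Op 9: conn=-7 S1=47 S2=-11 S3=4 blocked=[1, 2, 3]
Op 10: conn=-20 S1=47 S2=-11 S3=-9 blocked=[1, 2, 3]
Op 11: conn=-28 S1=47 S2=-11 S3=-17 blocked=[1, 2, 3]
Op 12: conn=1 S1=47 S2=-11 S3=-17 blocked=[2, 3]
Op 13: conn=22 S1=47 S2=-11 S3=-17 blocked=[2, 3]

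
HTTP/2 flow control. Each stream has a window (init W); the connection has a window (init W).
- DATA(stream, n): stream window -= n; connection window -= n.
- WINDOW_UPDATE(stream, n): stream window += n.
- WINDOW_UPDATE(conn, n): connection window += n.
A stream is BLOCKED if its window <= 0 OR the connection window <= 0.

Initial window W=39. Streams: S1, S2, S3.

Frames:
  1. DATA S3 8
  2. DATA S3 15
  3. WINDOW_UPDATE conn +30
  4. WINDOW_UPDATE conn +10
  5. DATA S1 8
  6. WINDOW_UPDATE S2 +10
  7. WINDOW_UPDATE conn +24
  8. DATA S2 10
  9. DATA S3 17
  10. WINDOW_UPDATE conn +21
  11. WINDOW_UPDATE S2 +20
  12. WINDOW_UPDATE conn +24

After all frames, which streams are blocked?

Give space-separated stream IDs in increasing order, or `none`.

Op 1: conn=31 S1=39 S2=39 S3=31 blocked=[]
Op 2: conn=16 S1=39 S2=39 S3=16 blocked=[]
Op 3: conn=46 S1=39 S2=39 S3=16 blocked=[]
Op 4: conn=56 S1=39 S2=39 S3=16 blocked=[]
Op 5: conn=48 S1=31 S2=39 S3=16 blocked=[]
Op 6: conn=48 S1=31 S2=49 S3=16 blocked=[]
Op 7: conn=72 S1=31 S2=49 S3=16 blocked=[]
Op 8: conn=62 S1=31 S2=39 S3=16 blocked=[]
Op 9: conn=45 S1=31 S2=39 S3=-1 blocked=[3]
Op 10: conn=66 S1=31 S2=39 S3=-1 blocked=[3]
Op 11: conn=66 S1=31 S2=59 S3=-1 blocked=[3]
Op 12: conn=90 S1=31 S2=59 S3=-1 blocked=[3]

Answer: S3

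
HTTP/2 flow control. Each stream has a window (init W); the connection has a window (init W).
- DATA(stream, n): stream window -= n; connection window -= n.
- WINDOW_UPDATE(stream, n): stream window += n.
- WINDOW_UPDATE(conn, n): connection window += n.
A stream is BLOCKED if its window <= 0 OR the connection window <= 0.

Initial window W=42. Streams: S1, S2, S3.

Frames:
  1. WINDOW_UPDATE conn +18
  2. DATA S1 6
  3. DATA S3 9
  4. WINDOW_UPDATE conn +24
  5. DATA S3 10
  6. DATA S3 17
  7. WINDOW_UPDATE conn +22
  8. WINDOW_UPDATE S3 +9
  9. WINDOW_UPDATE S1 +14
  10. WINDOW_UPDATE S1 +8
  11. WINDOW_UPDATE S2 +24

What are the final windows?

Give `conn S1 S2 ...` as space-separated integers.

Op 1: conn=60 S1=42 S2=42 S3=42 blocked=[]
Op 2: conn=54 S1=36 S2=42 S3=42 blocked=[]
Op 3: conn=45 S1=36 S2=42 S3=33 blocked=[]
Op 4: conn=69 S1=36 S2=42 S3=33 blocked=[]
Op 5: conn=59 S1=36 S2=42 S3=23 blocked=[]
Op 6: conn=42 S1=36 S2=42 S3=6 blocked=[]
Op 7: conn=64 S1=36 S2=42 S3=6 blocked=[]
Op 8: conn=64 S1=36 S2=42 S3=15 blocked=[]
Op 9: conn=64 S1=50 S2=42 S3=15 blocked=[]
Op 10: conn=64 S1=58 S2=42 S3=15 blocked=[]
Op 11: conn=64 S1=58 S2=66 S3=15 blocked=[]

Answer: 64 58 66 15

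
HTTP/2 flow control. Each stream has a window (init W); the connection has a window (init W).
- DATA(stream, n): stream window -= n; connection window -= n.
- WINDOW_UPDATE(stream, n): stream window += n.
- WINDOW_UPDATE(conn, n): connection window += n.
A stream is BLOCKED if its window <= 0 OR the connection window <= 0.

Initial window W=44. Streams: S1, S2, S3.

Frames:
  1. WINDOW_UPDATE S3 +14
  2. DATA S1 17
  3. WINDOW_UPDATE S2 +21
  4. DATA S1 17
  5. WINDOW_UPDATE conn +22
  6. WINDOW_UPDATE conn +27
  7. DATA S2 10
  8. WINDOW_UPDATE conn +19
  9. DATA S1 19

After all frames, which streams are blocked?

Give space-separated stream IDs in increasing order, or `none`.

Op 1: conn=44 S1=44 S2=44 S3=58 blocked=[]
Op 2: conn=27 S1=27 S2=44 S3=58 blocked=[]
Op 3: conn=27 S1=27 S2=65 S3=58 blocked=[]
Op 4: conn=10 S1=10 S2=65 S3=58 blocked=[]
Op 5: conn=32 S1=10 S2=65 S3=58 blocked=[]
Op 6: conn=59 S1=10 S2=65 S3=58 blocked=[]
Op 7: conn=49 S1=10 S2=55 S3=58 blocked=[]
Op 8: conn=68 S1=10 S2=55 S3=58 blocked=[]
Op 9: conn=49 S1=-9 S2=55 S3=58 blocked=[1]

Answer: S1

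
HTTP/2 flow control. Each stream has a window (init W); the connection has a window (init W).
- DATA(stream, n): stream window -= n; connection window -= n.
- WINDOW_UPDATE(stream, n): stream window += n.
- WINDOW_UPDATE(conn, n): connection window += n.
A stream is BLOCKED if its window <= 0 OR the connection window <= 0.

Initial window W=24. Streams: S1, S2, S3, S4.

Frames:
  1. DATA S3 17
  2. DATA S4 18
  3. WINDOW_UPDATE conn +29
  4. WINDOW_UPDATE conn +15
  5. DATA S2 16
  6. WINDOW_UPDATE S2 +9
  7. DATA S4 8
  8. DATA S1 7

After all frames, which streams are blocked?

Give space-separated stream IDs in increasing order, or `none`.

Answer: S4

Derivation:
Op 1: conn=7 S1=24 S2=24 S3=7 S4=24 blocked=[]
Op 2: conn=-11 S1=24 S2=24 S3=7 S4=6 blocked=[1, 2, 3, 4]
Op 3: conn=18 S1=24 S2=24 S3=7 S4=6 blocked=[]
Op 4: conn=33 S1=24 S2=24 S3=7 S4=6 blocked=[]
Op 5: conn=17 S1=24 S2=8 S3=7 S4=6 blocked=[]
Op 6: conn=17 S1=24 S2=17 S3=7 S4=6 blocked=[]
Op 7: conn=9 S1=24 S2=17 S3=7 S4=-2 blocked=[4]
Op 8: conn=2 S1=17 S2=17 S3=7 S4=-2 blocked=[4]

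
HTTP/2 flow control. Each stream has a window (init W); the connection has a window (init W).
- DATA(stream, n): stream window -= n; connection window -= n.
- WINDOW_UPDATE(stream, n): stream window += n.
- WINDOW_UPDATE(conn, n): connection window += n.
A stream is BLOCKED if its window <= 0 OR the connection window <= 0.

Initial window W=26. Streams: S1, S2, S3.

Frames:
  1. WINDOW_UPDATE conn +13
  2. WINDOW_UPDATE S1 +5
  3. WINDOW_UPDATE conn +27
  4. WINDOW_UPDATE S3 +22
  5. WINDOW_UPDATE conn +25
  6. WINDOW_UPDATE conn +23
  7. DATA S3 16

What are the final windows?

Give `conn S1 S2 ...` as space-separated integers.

Answer: 98 31 26 32

Derivation:
Op 1: conn=39 S1=26 S2=26 S3=26 blocked=[]
Op 2: conn=39 S1=31 S2=26 S3=26 blocked=[]
Op 3: conn=66 S1=31 S2=26 S3=26 blocked=[]
Op 4: conn=66 S1=31 S2=26 S3=48 blocked=[]
Op 5: conn=91 S1=31 S2=26 S3=48 blocked=[]
Op 6: conn=114 S1=31 S2=26 S3=48 blocked=[]
Op 7: conn=98 S1=31 S2=26 S3=32 blocked=[]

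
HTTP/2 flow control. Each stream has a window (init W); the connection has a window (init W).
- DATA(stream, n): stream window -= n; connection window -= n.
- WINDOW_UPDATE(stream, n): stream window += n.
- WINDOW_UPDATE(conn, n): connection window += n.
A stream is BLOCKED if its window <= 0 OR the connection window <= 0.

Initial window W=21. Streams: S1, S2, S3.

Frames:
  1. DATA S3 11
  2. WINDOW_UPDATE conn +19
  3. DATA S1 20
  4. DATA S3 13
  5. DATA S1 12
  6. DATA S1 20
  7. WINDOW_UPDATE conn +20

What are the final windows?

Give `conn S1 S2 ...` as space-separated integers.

Answer: -16 -31 21 -3

Derivation:
Op 1: conn=10 S1=21 S2=21 S3=10 blocked=[]
Op 2: conn=29 S1=21 S2=21 S3=10 blocked=[]
Op 3: conn=9 S1=1 S2=21 S3=10 blocked=[]
Op 4: conn=-4 S1=1 S2=21 S3=-3 blocked=[1, 2, 3]
Op 5: conn=-16 S1=-11 S2=21 S3=-3 blocked=[1, 2, 3]
Op 6: conn=-36 S1=-31 S2=21 S3=-3 blocked=[1, 2, 3]
Op 7: conn=-16 S1=-31 S2=21 S3=-3 blocked=[1, 2, 3]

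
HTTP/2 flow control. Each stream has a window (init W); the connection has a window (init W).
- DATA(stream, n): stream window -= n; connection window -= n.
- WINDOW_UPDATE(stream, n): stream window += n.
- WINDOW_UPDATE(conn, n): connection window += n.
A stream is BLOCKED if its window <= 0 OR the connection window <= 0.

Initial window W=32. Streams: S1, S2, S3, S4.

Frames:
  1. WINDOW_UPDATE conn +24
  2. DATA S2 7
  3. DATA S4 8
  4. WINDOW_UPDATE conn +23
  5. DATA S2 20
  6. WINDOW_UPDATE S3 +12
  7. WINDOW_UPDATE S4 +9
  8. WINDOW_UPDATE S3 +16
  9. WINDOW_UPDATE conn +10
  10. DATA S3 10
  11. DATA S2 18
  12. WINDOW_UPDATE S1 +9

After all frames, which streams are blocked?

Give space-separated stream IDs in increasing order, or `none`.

Op 1: conn=56 S1=32 S2=32 S3=32 S4=32 blocked=[]
Op 2: conn=49 S1=32 S2=25 S3=32 S4=32 blocked=[]
Op 3: conn=41 S1=32 S2=25 S3=32 S4=24 blocked=[]
Op 4: conn=64 S1=32 S2=25 S3=32 S4=24 blocked=[]
Op 5: conn=44 S1=32 S2=5 S3=32 S4=24 blocked=[]
Op 6: conn=44 S1=32 S2=5 S3=44 S4=24 blocked=[]
Op 7: conn=44 S1=32 S2=5 S3=44 S4=33 blocked=[]
Op 8: conn=44 S1=32 S2=5 S3=60 S4=33 blocked=[]
Op 9: conn=54 S1=32 S2=5 S3=60 S4=33 blocked=[]
Op 10: conn=44 S1=32 S2=5 S3=50 S4=33 blocked=[]
Op 11: conn=26 S1=32 S2=-13 S3=50 S4=33 blocked=[2]
Op 12: conn=26 S1=41 S2=-13 S3=50 S4=33 blocked=[2]

Answer: S2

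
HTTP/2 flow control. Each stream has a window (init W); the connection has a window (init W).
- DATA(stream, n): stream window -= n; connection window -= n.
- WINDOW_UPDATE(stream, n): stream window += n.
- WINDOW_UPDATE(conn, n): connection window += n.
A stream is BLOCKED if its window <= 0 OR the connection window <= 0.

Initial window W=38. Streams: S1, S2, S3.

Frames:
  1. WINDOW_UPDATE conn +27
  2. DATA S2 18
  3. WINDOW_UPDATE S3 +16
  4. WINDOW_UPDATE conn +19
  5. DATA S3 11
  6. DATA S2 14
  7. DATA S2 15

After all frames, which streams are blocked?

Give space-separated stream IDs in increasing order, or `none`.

Answer: S2

Derivation:
Op 1: conn=65 S1=38 S2=38 S3=38 blocked=[]
Op 2: conn=47 S1=38 S2=20 S3=38 blocked=[]
Op 3: conn=47 S1=38 S2=20 S3=54 blocked=[]
Op 4: conn=66 S1=38 S2=20 S3=54 blocked=[]
Op 5: conn=55 S1=38 S2=20 S3=43 blocked=[]
Op 6: conn=41 S1=38 S2=6 S3=43 blocked=[]
Op 7: conn=26 S1=38 S2=-9 S3=43 blocked=[2]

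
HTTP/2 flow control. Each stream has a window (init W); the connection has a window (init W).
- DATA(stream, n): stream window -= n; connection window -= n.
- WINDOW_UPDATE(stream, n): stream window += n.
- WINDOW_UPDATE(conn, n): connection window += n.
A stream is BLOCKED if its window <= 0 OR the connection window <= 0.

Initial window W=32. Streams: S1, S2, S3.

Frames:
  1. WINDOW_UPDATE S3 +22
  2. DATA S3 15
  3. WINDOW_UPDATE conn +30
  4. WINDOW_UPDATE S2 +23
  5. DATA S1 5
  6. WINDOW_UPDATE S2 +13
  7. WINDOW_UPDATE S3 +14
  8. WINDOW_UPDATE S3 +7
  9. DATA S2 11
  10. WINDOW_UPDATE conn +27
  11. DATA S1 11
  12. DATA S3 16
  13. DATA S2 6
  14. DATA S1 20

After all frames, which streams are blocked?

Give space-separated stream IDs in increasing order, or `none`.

Op 1: conn=32 S1=32 S2=32 S3=54 blocked=[]
Op 2: conn=17 S1=32 S2=32 S3=39 blocked=[]
Op 3: conn=47 S1=32 S2=32 S3=39 blocked=[]
Op 4: conn=47 S1=32 S2=55 S3=39 blocked=[]
Op 5: conn=42 S1=27 S2=55 S3=39 blocked=[]
Op 6: conn=42 S1=27 S2=68 S3=39 blocked=[]
Op 7: conn=42 S1=27 S2=68 S3=53 blocked=[]
Op 8: conn=42 S1=27 S2=68 S3=60 blocked=[]
Op 9: conn=31 S1=27 S2=57 S3=60 blocked=[]
Op 10: conn=58 S1=27 S2=57 S3=60 blocked=[]
Op 11: conn=47 S1=16 S2=57 S3=60 blocked=[]
Op 12: conn=31 S1=16 S2=57 S3=44 blocked=[]
Op 13: conn=25 S1=16 S2=51 S3=44 blocked=[]
Op 14: conn=5 S1=-4 S2=51 S3=44 blocked=[1]

Answer: S1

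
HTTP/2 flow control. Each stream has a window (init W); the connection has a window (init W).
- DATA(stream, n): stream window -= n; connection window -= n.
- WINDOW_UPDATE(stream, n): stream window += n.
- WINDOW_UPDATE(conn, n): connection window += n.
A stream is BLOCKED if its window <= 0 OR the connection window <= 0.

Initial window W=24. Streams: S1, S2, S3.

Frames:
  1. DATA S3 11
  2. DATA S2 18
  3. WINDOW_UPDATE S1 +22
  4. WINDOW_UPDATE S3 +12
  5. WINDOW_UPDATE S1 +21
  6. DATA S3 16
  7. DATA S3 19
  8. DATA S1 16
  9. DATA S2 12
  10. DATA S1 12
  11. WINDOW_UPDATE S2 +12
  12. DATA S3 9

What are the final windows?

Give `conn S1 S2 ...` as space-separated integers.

Answer: -89 39 6 -19

Derivation:
Op 1: conn=13 S1=24 S2=24 S3=13 blocked=[]
Op 2: conn=-5 S1=24 S2=6 S3=13 blocked=[1, 2, 3]
Op 3: conn=-5 S1=46 S2=6 S3=13 blocked=[1, 2, 3]
Op 4: conn=-5 S1=46 S2=6 S3=25 blocked=[1, 2, 3]
Op 5: conn=-5 S1=67 S2=6 S3=25 blocked=[1, 2, 3]
Op 6: conn=-21 S1=67 S2=6 S3=9 blocked=[1, 2, 3]
Op 7: conn=-40 S1=67 S2=6 S3=-10 blocked=[1, 2, 3]
Op 8: conn=-56 S1=51 S2=6 S3=-10 blocked=[1, 2, 3]
Op 9: conn=-68 S1=51 S2=-6 S3=-10 blocked=[1, 2, 3]
Op 10: conn=-80 S1=39 S2=-6 S3=-10 blocked=[1, 2, 3]
Op 11: conn=-80 S1=39 S2=6 S3=-10 blocked=[1, 2, 3]
Op 12: conn=-89 S1=39 S2=6 S3=-19 blocked=[1, 2, 3]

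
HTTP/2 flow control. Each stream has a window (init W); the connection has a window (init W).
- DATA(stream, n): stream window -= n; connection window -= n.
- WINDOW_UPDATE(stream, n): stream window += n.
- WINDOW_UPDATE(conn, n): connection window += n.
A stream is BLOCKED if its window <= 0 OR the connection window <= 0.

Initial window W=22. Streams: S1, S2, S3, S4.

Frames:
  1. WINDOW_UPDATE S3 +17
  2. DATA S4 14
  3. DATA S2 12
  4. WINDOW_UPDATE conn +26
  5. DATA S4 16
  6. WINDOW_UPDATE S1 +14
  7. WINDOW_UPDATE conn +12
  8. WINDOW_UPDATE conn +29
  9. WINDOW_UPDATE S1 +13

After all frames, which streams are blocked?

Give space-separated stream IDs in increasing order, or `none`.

Op 1: conn=22 S1=22 S2=22 S3=39 S4=22 blocked=[]
Op 2: conn=8 S1=22 S2=22 S3=39 S4=8 blocked=[]
Op 3: conn=-4 S1=22 S2=10 S3=39 S4=8 blocked=[1, 2, 3, 4]
Op 4: conn=22 S1=22 S2=10 S3=39 S4=8 blocked=[]
Op 5: conn=6 S1=22 S2=10 S3=39 S4=-8 blocked=[4]
Op 6: conn=6 S1=36 S2=10 S3=39 S4=-8 blocked=[4]
Op 7: conn=18 S1=36 S2=10 S3=39 S4=-8 blocked=[4]
Op 8: conn=47 S1=36 S2=10 S3=39 S4=-8 blocked=[4]
Op 9: conn=47 S1=49 S2=10 S3=39 S4=-8 blocked=[4]

Answer: S4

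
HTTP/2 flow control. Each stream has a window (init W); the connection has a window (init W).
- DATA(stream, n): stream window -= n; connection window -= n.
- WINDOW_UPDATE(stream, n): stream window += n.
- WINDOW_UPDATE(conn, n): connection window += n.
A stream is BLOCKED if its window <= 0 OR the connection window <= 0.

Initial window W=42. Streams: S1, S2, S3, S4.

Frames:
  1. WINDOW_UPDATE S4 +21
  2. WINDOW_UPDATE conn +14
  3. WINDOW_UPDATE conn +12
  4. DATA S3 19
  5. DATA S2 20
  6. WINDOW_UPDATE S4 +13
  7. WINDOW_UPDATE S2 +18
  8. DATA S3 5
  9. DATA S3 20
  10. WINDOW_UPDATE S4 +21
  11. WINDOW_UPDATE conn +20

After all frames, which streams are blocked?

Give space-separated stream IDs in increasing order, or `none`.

Op 1: conn=42 S1=42 S2=42 S3=42 S4=63 blocked=[]
Op 2: conn=56 S1=42 S2=42 S3=42 S4=63 blocked=[]
Op 3: conn=68 S1=42 S2=42 S3=42 S4=63 blocked=[]
Op 4: conn=49 S1=42 S2=42 S3=23 S4=63 blocked=[]
Op 5: conn=29 S1=42 S2=22 S3=23 S4=63 blocked=[]
Op 6: conn=29 S1=42 S2=22 S3=23 S4=76 blocked=[]
Op 7: conn=29 S1=42 S2=40 S3=23 S4=76 blocked=[]
Op 8: conn=24 S1=42 S2=40 S3=18 S4=76 blocked=[]
Op 9: conn=4 S1=42 S2=40 S3=-2 S4=76 blocked=[3]
Op 10: conn=4 S1=42 S2=40 S3=-2 S4=97 blocked=[3]
Op 11: conn=24 S1=42 S2=40 S3=-2 S4=97 blocked=[3]

Answer: S3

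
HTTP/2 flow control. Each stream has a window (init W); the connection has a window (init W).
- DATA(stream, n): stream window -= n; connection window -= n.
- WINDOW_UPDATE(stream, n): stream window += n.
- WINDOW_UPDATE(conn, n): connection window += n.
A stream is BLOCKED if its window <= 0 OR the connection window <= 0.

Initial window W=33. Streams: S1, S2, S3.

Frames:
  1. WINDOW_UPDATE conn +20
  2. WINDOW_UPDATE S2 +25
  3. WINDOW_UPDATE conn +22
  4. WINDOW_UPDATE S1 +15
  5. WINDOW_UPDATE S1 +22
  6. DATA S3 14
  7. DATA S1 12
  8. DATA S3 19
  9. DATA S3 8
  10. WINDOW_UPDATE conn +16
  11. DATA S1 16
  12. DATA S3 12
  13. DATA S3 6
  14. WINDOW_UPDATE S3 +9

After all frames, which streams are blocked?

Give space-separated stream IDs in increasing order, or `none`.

Op 1: conn=53 S1=33 S2=33 S3=33 blocked=[]
Op 2: conn=53 S1=33 S2=58 S3=33 blocked=[]
Op 3: conn=75 S1=33 S2=58 S3=33 blocked=[]
Op 4: conn=75 S1=48 S2=58 S3=33 blocked=[]
Op 5: conn=75 S1=70 S2=58 S3=33 blocked=[]
Op 6: conn=61 S1=70 S2=58 S3=19 blocked=[]
Op 7: conn=49 S1=58 S2=58 S3=19 blocked=[]
Op 8: conn=30 S1=58 S2=58 S3=0 blocked=[3]
Op 9: conn=22 S1=58 S2=58 S3=-8 blocked=[3]
Op 10: conn=38 S1=58 S2=58 S3=-8 blocked=[3]
Op 11: conn=22 S1=42 S2=58 S3=-8 blocked=[3]
Op 12: conn=10 S1=42 S2=58 S3=-20 blocked=[3]
Op 13: conn=4 S1=42 S2=58 S3=-26 blocked=[3]
Op 14: conn=4 S1=42 S2=58 S3=-17 blocked=[3]

Answer: S3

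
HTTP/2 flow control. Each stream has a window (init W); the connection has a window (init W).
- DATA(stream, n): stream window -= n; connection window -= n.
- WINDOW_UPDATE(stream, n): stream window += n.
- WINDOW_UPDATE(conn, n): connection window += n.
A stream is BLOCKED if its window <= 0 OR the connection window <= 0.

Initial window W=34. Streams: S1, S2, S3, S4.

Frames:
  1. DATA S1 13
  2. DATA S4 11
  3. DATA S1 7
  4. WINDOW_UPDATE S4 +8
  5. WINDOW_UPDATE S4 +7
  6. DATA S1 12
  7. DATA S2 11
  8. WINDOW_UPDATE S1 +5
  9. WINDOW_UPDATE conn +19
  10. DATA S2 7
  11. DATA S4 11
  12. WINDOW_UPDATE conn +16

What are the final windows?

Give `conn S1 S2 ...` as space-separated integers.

Op 1: conn=21 S1=21 S2=34 S3=34 S4=34 blocked=[]
Op 2: conn=10 S1=21 S2=34 S3=34 S4=23 blocked=[]
Op 3: conn=3 S1=14 S2=34 S3=34 S4=23 blocked=[]
Op 4: conn=3 S1=14 S2=34 S3=34 S4=31 blocked=[]
Op 5: conn=3 S1=14 S2=34 S3=34 S4=38 blocked=[]
Op 6: conn=-9 S1=2 S2=34 S3=34 S4=38 blocked=[1, 2, 3, 4]
Op 7: conn=-20 S1=2 S2=23 S3=34 S4=38 blocked=[1, 2, 3, 4]
Op 8: conn=-20 S1=7 S2=23 S3=34 S4=38 blocked=[1, 2, 3, 4]
Op 9: conn=-1 S1=7 S2=23 S3=34 S4=38 blocked=[1, 2, 3, 4]
Op 10: conn=-8 S1=7 S2=16 S3=34 S4=38 blocked=[1, 2, 3, 4]
Op 11: conn=-19 S1=7 S2=16 S3=34 S4=27 blocked=[1, 2, 3, 4]
Op 12: conn=-3 S1=7 S2=16 S3=34 S4=27 blocked=[1, 2, 3, 4]

Answer: -3 7 16 34 27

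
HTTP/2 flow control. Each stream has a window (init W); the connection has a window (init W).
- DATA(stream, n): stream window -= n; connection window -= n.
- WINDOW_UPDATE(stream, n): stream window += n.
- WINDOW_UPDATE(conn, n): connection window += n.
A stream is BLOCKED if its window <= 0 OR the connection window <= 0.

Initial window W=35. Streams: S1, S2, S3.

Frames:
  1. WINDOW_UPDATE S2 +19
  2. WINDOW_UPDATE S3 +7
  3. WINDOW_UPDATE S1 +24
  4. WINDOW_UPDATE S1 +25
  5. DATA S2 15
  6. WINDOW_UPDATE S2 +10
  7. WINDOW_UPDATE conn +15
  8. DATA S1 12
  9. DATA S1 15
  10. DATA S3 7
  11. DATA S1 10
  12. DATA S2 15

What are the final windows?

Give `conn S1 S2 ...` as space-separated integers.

Op 1: conn=35 S1=35 S2=54 S3=35 blocked=[]
Op 2: conn=35 S1=35 S2=54 S3=42 blocked=[]
Op 3: conn=35 S1=59 S2=54 S3=42 blocked=[]
Op 4: conn=35 S1=84 S2=54 S3=42 blocked=[]
Op 5: conn=20 S1=84 S2=39 S3=42 blocked=[]
Op 6: conn=20 S1=84 S2=49 S3=42 blocked=[]
Op 7: conn=35 S1=84 S2=49 S3=42 blocked=[]
Op 8: conn=23 S1=72 S2=49 S3=42 blocked=[]
Op 9: conn=8 S1=57 S2=49 S3=42 blocked=[]
Op 10: conn=1 S1=57 S2=49 S3=35 blocked=[]
Op 11: conn=-9 S1=47 S2=49 S3=35 blocked=[1, 2, 3]
Op 12: conn=-24 S1=47 S2=34 S3=35 blocked=[1, 2, 3]

Answer: -24 47 34 35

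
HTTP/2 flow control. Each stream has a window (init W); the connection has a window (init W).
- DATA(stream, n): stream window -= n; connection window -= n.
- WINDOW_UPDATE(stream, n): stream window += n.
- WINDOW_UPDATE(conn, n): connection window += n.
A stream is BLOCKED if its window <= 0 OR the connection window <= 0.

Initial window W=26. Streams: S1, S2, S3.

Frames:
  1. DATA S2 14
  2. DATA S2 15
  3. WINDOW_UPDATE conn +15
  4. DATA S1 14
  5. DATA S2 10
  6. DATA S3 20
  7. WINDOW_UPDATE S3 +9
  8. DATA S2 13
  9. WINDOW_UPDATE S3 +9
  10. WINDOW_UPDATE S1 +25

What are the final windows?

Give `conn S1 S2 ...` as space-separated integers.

Answer: -45 37 -26 24

Derivation:
Op 1: conn=12 S1=26 S2=12 S3=26 blocked=[]
Op 2: conn=-3 S1=26 S2=-3 S3=26 blocked=[1, 2, 3]
Op 3: conn=12 S1=26 S2=-3 S3=26 blocked=[2]
Op 4: conn=-2 S1=12 S2=-3 S3=26 blocked=[1, 2, 3]
Op 5: conn=-12 S1=12 S2=-13 S3=26 blocked=[1, 2, 3]
Op 6: conn=-32 S1=12 S2=-13 S3=6 blocked=[1, 2, 3]
Op 7: conn=-32 S1=12 S2=-13 S3=15 blocked=[1, 2, 3]
Op 8: conn=-45 S1=12 S2=-26 S3=15 blocked=[1, 2, 3]
Op 9: conn=-45 S1=12 S2=-26 S3=24 blocked=[1, 2, 3]
Op 10: conn=-45 S1=37 S2=-26 S3=24 blocked=[1, 2, 3]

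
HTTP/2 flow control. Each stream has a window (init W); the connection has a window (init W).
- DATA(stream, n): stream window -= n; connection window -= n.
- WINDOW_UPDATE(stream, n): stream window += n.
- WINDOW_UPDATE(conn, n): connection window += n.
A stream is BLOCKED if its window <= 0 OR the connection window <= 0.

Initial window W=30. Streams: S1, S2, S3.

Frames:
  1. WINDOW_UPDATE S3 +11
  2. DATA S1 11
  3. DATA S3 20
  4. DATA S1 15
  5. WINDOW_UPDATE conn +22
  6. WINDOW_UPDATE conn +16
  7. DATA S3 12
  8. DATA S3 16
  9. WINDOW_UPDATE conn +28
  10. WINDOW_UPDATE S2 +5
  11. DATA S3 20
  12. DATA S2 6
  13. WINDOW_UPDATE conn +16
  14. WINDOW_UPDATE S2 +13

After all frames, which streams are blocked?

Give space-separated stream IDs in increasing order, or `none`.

Op 1: conn=30 S1=30 S2=30 S3=41 blocked=[]
Op 2: conn=19 S1=19 S2=30 S3=41 blocked=[]
Op 3: conn=-1 S1=19 S2=30 S3=21 blocked=[1, 2, 3]
Op 4: conn=-16 S1=4 S2=30 S3=21 blocked=[1, 2, 3]
Op 5: conn=6 S1=4 S2=30 S3=21 blocked=[]
Op 6: conn=22 S1=4 S2=30 S3=21 blocked=[]
Op 7: conn=10 S1=4 S2=30 S3=9 blocked=[]
Op 8: conn=-6 S1=4 S2=30 S3=-7 blocked=[1, 2, 3]
Op 9: conn=22 S1=4 S2=30 S3=-7 blocked=[3]
Op 10: conn=22 S1=4 S2=35 S3=-7 blocked=[3]
Op 11: conn=2 S1=4 S2=35 S3=-27 blocked=[3]
Op 12: conn=-4 S1=4 S2=29 S3=-27 blocked=[1, 2, 3]
Op 13: conn=12 S1=4 S2=29 S3=-27 blocked=[3]
Op 14: conn=12 S1=4 S2=42 S3=-27 blocked=[3]

Answer: S3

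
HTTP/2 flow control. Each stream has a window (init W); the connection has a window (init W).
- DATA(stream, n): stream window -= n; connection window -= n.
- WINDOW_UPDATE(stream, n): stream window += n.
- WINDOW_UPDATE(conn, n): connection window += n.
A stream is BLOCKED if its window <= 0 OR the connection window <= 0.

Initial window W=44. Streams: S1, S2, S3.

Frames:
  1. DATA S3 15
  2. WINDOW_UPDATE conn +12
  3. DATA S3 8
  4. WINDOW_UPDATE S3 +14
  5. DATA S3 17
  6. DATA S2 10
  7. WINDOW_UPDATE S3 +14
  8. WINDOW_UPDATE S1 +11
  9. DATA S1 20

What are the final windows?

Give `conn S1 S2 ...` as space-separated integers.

Op 1: conn=29 S1=44 S2=44 S3=29 blocked=[]
Op 2: conn=41 S1=44 S2=44 S3=29 blocked=[]
Op 3: conn=33 S1=44 S2=44 S3=21 blocked=[]
Op 4: conn=33 S1=44 S2=44 S3=35 blocked=[]
Op 5: conn=16 S1=44 S2=44 S3=18 blocked=[]
Op 6: conn=6 S1=44 S2=34 S3=18 blocked=[]
Op 7: conn=6 S1=44 S2=34 S3=32 blocked=[]
Op 8: conn=6 S1=55 S2=34 S3=32 blocked=[]
Op 9: conn=-14 S1=35 S2=34 S3=32 blocked=[1, 2, 3]

Answer: -14 35 34 32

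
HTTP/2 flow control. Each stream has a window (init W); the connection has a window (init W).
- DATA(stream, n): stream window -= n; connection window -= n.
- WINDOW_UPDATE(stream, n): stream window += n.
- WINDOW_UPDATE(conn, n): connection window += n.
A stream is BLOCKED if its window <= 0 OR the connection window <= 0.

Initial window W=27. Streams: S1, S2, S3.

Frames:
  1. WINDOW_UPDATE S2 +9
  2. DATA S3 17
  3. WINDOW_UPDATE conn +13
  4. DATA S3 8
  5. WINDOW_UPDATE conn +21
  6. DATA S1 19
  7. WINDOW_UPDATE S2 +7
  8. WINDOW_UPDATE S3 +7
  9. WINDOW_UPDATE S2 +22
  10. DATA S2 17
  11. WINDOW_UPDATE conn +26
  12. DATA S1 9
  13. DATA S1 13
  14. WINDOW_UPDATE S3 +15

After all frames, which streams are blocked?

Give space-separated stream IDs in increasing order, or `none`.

Answer: S1

Derivation:
Op 1: conn=27 S1=27 S2=36 S3=27 blocked=[]
Op 2: conn=10 S1=27 S2=36 S3=10 blocked=[]
Op 3: conn=23 S1=27 S2=36 S3=10 blocked=[]
Op 4: conn=15 S1=27 S2=36 S3=2 blocked=[]
Op 5: conn=36 S1=27 S2=36 S3=2 blocked=[]
Op 6: conn=17 S1=8 S2=36 S3=2 blocked=[]
Op 7: conn=17 S1=8 S2=43 S3=2 blocked=[]
Op 8: conn=17 S1=8 S2=43 S3=9 blocked=[]
Op 9: conn=17 S1=8 S2=65 S3=9 blocked=[]
Op 10: conn=0 S1=8 S2=48 S3=9 blocked=[1, 2, 3]
Op 11: conn=26 S1=8 S2=48 S3=9 blocked=[]
Op 12: conn=17 S1=-1 S2=48 S3=9 blocked=[1]
Op 13: conn=4 S1=-14 S2=48 S3=9 blocked=[1]
Op 14: conn=4 S1=-14 S2=48 S3=24 blocked=[1]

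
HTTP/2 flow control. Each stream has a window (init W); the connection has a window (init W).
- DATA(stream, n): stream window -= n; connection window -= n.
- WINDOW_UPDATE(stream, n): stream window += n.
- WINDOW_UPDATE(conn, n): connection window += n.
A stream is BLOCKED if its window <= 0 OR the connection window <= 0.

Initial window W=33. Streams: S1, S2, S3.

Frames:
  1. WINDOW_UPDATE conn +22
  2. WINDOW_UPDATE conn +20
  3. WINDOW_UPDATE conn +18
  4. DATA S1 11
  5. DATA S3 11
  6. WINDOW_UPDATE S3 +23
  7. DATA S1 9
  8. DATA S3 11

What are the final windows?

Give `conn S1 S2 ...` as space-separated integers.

Answer: 51 13 33 34

Derivation:
Op 1: conn=55 S1=33 S2=33 S3=33 blocked=[]
Op 2: conn=75 S1=33 S2=33 S3=33 blocked=[]
Op 3: conn=93 S1=33 S2=33 S3=33 blocked=[]
Op 4: conn=82 S1=22 S2=33 S3=33 blocked=[]
Op 5: conn=71 S1=22 S2=33 S3=22 blocked=[]
Op 6: conn=71 S1=22 S2=33 S3=45 blocked=[]
Op 7: conn=62 S1=13 S2=33 S3=45 blocked=[]
Op 8: conn=51 S1=13 S2=33 S3=34 blocked=[]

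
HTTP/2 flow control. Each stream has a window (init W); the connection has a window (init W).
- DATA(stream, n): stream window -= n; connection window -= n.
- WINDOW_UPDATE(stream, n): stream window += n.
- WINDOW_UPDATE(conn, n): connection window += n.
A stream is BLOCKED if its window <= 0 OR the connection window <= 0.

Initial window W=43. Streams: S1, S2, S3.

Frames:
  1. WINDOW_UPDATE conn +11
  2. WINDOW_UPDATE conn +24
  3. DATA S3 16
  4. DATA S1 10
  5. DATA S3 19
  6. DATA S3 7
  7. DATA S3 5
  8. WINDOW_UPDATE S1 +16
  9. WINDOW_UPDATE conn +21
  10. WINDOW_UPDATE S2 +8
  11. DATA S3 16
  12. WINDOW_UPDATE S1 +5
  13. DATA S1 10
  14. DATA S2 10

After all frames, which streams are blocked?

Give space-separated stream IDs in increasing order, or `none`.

Answer: S3

Derivation:
Op 1: conn=54 S1=43 S2=43 S3=43 blocked=[]
Op 2: conn=78 S1=43 S2=43 S3=43 blocked=[]
Op 3: conn=62 S1=43 S2=43 S3=27 blocked=[]
Op 4: conn=52 S1=33 S2=43 S3=27 blocked=[]
Op 5: conn=33 S1=33 S2=43 S3=8 blocked=[]
Op 6: conn=26 S1=33 S2=43 S3=1 blocked=[]
Op 7: conn=21 S1=33 S2=43 S3=-4 blocked=[3]
Op 8: conn=21 S1=49 S2=43 S3=-4 blocked=[3]
Op 9: conn=42 S1=49 S2=43 S3=-4 blocked=[3]
Op 10: conn=42 S1=49 S2=51 S3=-4 blocked=[3]
Op 11: conn=26 S1=49 S2=51 S3=-20 blocked=[3]
Op 12: conn=26 S1=54 S2=51 S3=-20 blocked=[3]
Op 13: conn=16 S1=44 S2=51 S3=-20 blocked=[3]
Op 14: conn=6 S1=44 S2=41 S3=-20 blocked=[3]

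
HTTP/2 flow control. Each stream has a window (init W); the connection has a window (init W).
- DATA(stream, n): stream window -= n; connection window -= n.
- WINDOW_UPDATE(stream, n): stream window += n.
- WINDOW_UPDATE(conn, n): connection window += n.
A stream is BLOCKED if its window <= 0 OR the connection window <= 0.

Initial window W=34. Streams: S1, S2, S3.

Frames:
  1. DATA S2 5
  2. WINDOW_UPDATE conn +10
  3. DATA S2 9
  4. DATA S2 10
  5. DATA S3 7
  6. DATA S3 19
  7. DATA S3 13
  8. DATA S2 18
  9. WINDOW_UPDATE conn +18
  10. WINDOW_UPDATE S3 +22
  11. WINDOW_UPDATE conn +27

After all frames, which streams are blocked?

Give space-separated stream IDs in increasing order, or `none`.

Answer: S2

Derivation:
Op 1: conn=29 S1=34 S2=29 S3=34 blocked=[]
Op 2: conn=39 S1=34 S2=29 S3=34 blocked=[]
Op 3: conn=30 S1=34 S2=20 S3=34 blocked=[]
Op 4: conn=20 S1=34 S2=10 S3=34 blocked=[]
Op 5: conn=13 S1=34 S2=10 S3=27 blocked=[]
Op 6: conn=-6 S1=34 S2=10 S3=8 blocked=[1, 2, 3]
Op 7: conn=-19 S1=34 S2=10 S3=-5 blocked=[1, 2, 3]
Op 8: conn=-37 S1=34 S2=-8 S3=-5 blocked=[1, 2, 3]
Op 9: conn=-19 S1=34 S2=-8 S3=-5 blocked=[1, 2, 3]
Op 10: conn=-19 S1=34 S2=-8 S3=17 blocked=[1, 2, 3]
Op 11: conn=8 S1=34 S2=-8 S3=17 blocked=[2]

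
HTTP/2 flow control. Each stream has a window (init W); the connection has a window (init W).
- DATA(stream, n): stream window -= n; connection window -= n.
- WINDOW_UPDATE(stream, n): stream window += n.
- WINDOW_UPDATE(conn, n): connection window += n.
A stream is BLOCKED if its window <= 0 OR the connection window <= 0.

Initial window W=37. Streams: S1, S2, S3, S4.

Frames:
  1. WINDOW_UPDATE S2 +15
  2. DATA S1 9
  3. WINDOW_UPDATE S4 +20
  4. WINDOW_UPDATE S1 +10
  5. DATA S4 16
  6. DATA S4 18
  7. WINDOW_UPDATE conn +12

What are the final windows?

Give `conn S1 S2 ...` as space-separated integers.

Answer: 6 38 52 37 23

Derivation:
Op 1: conn=37 S1=37 S2=52 S3=37 S4=37 blocked=[]
Op 2: conn=28 S1=28 S2=52 S3=37 S4=37 blocked=[]
Op 3: conn=28 S1=28 S2=52 S3=37 S4=57 blocked=[]
Op 4: conn=28 S1=38 S2=52 S3=37 S4=57 blocked=[]
Op 5: conn=12 S1=38 S2=52 S3=37 S4=41 blocked=[]
Op 6: conn=-6 S1=38 S2=52 S3=37 S4=23 blocked=[1, 2, 3, 4]
Op 7: conn=6 S1=38 S2=52 S3=37 S4=23 blocked=[]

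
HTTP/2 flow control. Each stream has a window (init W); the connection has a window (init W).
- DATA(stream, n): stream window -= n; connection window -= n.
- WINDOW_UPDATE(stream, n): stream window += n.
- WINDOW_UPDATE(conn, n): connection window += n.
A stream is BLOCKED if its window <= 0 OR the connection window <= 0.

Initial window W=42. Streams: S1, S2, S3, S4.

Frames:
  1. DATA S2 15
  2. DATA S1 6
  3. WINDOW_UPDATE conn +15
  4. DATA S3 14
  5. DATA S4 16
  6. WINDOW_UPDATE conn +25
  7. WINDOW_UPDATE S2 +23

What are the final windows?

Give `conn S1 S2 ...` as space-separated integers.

Answer: 31 36 50 28 26

Derivation:
Op 1: conn=27 S1=42 S2=27 S3=42 S4=42 blocked=[]
Op 2: conn=21 S1=36 S2=27 S3=42 S4=42 blocked=[]
Op 3: conn=36 S1=36 S2=27 S3=42 S4=42 blocked=[]
Op 4: conn=22 S1=36 S2=27 S3=28 S4=42 blocked=[]
Op 5: conn=6 S1=36 S2=27 S3=28 S4=26 blocked=[]
Op 6: conn=31 S1=36 S2=27 S3=28 S4=26 blocked=[]
Op 7: conn=31 S1=36 S2=50 S3=28 S4=26 blocked=[]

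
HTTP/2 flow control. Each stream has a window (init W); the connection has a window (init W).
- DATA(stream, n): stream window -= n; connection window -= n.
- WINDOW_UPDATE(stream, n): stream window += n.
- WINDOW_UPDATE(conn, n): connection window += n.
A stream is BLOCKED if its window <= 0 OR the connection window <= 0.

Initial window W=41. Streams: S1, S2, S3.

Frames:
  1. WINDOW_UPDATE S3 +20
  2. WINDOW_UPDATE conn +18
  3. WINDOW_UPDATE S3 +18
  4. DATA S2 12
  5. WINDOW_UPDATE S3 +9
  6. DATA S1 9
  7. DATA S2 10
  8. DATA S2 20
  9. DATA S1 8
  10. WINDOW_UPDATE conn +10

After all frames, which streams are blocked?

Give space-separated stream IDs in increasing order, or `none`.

Op 1: conn=41 S1=41 S2=41 S3=61 blocked=[]
Op 2: conn=59 S1=41 S2=41 S3=61 blocked=[]
Op 3: conn=59 S1=41 S2=41 S3=79 blocked=[]
Op 4: conn=47 S1=41 S2=29 S3=79 blocked=[]
Op 5: conn=47 S1=41 S2=29 S3=88 blocked=[]
Op 6: conn=38 S1=32 S2=29 S3=88 blocked=[]
Op 7: conn=28 S1=32 S2=19 S3=88 blocked=[]
Op 8: conn=8 S1=32 S2=-1 S3=88 blocked=[2]
Op 9: conn=0 S1=24 S2=-1 S3=88 blocked=[1, 2, 3]
Op 10: conn=10 S1=24 S2=-1 S3=88 blocked=[2]

Answer: S2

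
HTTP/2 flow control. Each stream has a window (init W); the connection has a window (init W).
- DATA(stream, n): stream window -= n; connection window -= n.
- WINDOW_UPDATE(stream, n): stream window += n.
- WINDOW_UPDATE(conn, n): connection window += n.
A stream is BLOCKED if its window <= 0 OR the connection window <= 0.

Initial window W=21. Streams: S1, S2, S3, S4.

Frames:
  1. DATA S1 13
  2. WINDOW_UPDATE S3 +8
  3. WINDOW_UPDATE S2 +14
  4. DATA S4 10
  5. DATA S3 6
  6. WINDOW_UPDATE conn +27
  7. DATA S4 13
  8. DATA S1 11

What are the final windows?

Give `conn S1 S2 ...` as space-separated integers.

Op 1: conn=8 S1=8 S2=21 S3=21 S4=21 blocked=[]
Op 2: conn=8 S1=8 S2=21 S3=29 S4=21 blocked=[]
Op 3: conn=8 S1=8 S2=35 S3=29 S4=21 blocked=[]
Op 4: conn=-2 S1=8 S2=35 S3=29 S4=11 blocked=[1, 2, 3, 4]
Op 5: conn=-8 S1=8 S2=35 S3=23 S4=11 blocked=[1, 2, 3, 4]
Op 6: conn=19 S1=8 S2=35 S3=23 S4=11 blocked=[]
Op 7: conn=6 S1=8 S2=35 S3=23 S4=-2 blocked=[4]
Op 8: conn=-5 S1=-3 S2=35 S3=23 S4=-2 blocked=[1, 2, 3, 4]

Answer: -5 -3 35 23 -2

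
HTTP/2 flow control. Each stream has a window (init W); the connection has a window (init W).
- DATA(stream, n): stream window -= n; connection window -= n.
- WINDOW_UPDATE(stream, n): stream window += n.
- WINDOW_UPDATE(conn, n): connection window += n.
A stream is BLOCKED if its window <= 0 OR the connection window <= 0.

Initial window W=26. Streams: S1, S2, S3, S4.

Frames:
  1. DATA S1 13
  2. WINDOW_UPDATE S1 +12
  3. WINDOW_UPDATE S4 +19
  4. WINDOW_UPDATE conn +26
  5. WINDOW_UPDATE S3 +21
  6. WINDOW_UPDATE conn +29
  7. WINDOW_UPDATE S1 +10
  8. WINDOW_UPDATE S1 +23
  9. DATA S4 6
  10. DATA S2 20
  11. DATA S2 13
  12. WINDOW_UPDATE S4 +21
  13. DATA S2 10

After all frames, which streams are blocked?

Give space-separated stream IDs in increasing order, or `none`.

Answer: S2

Derivation:
Op 1: conn=13 S1=13 S2=26 S3=26 S4=26 blocked=[]
Op 2: conn=13 S1=25 S2=26 S3=26 S4=26 blocked=[]
Op 3: conn=13 S1=25 S2=26 S3=26 S4=45 blocked=[]
Op 4: conn=39 S1=25 S2=26 S3=26 S4=45 blocked=[]
Op 5: conn=39 S1=25 S2=26 S3=47 S4=45 blocked=[]
Op 6: conn=68 S1=25 S2=26 S3=47 S4=45 blocked=[]
Op 7: conn=68 S1=35 S2=26 S3=47 S4=45 blocked=[]
Op 8: conn=68 S1=58 S2=26 S3=47 S4=45 blocked=[]
Op 9: conn=62 S1=58 S2=26 S3=47 S4=39 blocked=[]
Op 10: conn=42 S1=58 S2=6 S3=47 S4=39 blocked=[]
Op 11: conn=29 S1=58 S2=-7 S3=47 S4=39 blocked=[2]
Op 12: conn=29 S1=58 S2=-7 S3=47 S4=60 blocked=[2]
Op 13: conn=19 S1=58 S2=-17 S3=47 S4=60 blocked=[2]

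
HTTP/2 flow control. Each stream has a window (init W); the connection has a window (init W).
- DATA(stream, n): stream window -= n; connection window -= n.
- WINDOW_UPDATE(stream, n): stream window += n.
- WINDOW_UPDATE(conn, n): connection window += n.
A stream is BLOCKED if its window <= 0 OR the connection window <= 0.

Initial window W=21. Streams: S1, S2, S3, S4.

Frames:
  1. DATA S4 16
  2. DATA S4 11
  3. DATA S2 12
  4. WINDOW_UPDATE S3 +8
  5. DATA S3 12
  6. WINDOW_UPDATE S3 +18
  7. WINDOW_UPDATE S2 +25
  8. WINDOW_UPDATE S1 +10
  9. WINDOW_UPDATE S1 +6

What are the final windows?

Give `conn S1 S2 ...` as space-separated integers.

Answer: -30 37 34 35 -6

Derivation:
Op 1: conn=5 S1=21 S2=21 S3=21 S4=5 blocked=[]
Op 2: conn=-6 S1=21 S2=21 S3=21 S4=-6 blocked=[1, 2, 3, 4]
Op 3: conn=-18 S1=21 S2=9 S3=21 S4=-6 blocked=[1, 2, 3, 4]
Op 4: conn=-18 S1=21 S2=9 S3=29 S4=-6 blocked=[1, 2, 3, 4]
Op 5: conn=-30 S1=21 S2=9 S3=17 S4=-6 blocked=[1, 2, 3, 4]
Op 6: conn=-30 S1=21 S2=9 S3=35 S4=-6 blocked=[1, 2, 3, 4]
Op 7: conn=-30 S1=21 S2=34 S3=35 S4=-6 blocked=[1, 2, 3, 4]
Op 8: conn=-30 S1=31 S2=34 S3=35 S4=-6 blocked=[1, 2, 3, 4]
Op 9: conn=-30 S1=37 S2=34 S3=35 S4=-6 blocked=[1, 2, 3, 4]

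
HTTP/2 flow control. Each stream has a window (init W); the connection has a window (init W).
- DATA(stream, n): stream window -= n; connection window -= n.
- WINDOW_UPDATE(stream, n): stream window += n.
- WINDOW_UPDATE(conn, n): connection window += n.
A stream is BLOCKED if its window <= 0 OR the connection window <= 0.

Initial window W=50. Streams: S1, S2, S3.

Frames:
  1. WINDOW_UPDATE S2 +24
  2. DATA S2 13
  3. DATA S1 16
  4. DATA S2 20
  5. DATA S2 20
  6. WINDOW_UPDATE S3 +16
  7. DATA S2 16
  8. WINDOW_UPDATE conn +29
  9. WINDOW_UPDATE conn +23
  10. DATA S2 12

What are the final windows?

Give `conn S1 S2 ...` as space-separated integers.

Answer: 5 34 -7 66

Derivation:
Op 1: conn=50 S1=50 S2=74 S3=50 blocked=[]
Op 2: conn=37 S1=50 S2=61 S3=50 blocked=[]
Op 3: conn=21 S1=34 S2=61 S3=50 blocked=[]
Op 4: conn=1 S1=34 S2=41 S3=50 blocked=[]
Op 5: conn=-19 S1=34 S2=21 S3=50 blocked=[1, 2, 3]
Op 6: conn=-19 S1=34 S2=21 S3=66 blocked=[1, 2, 3]
Op 7: conn=-35 S1=34 S2=5 S3=66 blocked=[1, 2, 3]
Op 8: conn=-6 S1=34 S2=5 S3=66 blocked=[1, 2, 3]
Op 9: conn=17 S1=34 S2=5 S3=66 blocked=[]
Op 10: conn=5 S1=34 S2=-7 S3=66 blocked=[2]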